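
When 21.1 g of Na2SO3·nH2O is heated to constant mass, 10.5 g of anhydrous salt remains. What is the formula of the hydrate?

Na2SO3·7H2O

Mass of water lost = 21.1 − 10.5 = 10.6 g → 10.6 / 18.02 = 0.5882 mol H2O
Molar mass of Na2SO3 = 126.05 g/mol → mol Na2SO3 = 10.5 / 126.05 = 0.0833
n = 0.5882 / 0.0833 = 7.06 ≈ 7 → Na2SO3·7H2O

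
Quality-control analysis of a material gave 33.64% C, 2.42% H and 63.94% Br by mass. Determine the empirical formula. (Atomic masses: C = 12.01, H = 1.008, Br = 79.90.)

Assume 100 g: 33.64 g C, 2.42 g H, 63.94 g Br.
n(C) = 33.64/12.01 = 2.801, n(H) = 2.42/1.008 = 2.401, n(Br) = 63.94/79.90 = 0.8003
Divide by the smallest (0.8003 mol Br): C 3.500, H 3.000, Br 1.000
Multiply by 2: C 7.00, H 6.00, Br 2.00 → C7H6Br2

C7H6Br2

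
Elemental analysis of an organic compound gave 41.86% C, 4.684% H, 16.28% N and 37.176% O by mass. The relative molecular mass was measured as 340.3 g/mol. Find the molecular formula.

C12H16N4O8

Assume 100 g: 41.86 g C, 4.684 g H, 16.28 g N, 37.176 g O.
C: 41.86 g ÷ 12.01 g/mol = 3.485 mol
H: 4.684 g ÷ 1.008 g/mol = 4.647 mol
N: 16.28 g ÷ 14.01 g/mol = 1.162 mol
O: 37.176 g ÷ 16.00 g/mol = 2.324 mol
Smallest is N at 1.162 mol; normalising gives C 2.999, H 3.999, N 1.000, O 2.000
≈ 3:4:1:2 → C3H4NO2
Empirical-formula mass = 86.07 g/mol
n = 340.3 / 86.07 = 3.95 ≈ 4
Molecular formula = (C3H4NO2)×4 = C12H16N4O8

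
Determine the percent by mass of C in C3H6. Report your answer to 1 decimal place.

85.6%

Molar mass = 3(12.01) + 6(1.008) = 42.078 g/mol
Mass of C per mole = 3 × 12.01 = 36.030 g
% C = 36.030 / 42.078 × 100 = 85.6%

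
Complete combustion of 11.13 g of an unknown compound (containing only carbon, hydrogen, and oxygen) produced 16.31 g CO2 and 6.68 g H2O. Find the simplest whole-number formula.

mol C = 16.31 / 44.01 = 0.3706; mass C = 0.3706 × 12.01 = 4.451 g
mol H = 2 × (6.68 / 18.02) = 0.7414; mass H = 0.7414 × 1.008 = 0.7473 g
mass O = 11.13 − (5.198) = 5.932 g → mol O = 0.3707
Divide by the smallest (0.3706 mol C): C 1.000, H 2.001, O 1.000
→ CH2O

CH2O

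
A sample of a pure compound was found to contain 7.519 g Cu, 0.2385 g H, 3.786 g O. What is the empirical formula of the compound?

Cu: 7.519 g ÷ 63.55 g/mol = 0.1183 mol
H: 0.2385 g ÷ 1.008 g/mol = 0.2366 mol
O: 3.786 g ÷ 16.00 g/mol = 0.2366 mol
Divide by the smallest (0.1183 mol Cu): Cu 1.000, H 2.000, O 2.000
≈ 1:2:2 → CuH2O2

CuH2O2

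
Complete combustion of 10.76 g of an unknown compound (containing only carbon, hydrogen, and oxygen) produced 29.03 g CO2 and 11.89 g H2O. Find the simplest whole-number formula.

C7H14O

mol C = 29.03 / 44.01 = 0.6596; mass C = 0.6596 × 12.01 = 7.922 g
mol H = 2 × (11.89 / 18.02) = 1.320; mass H = 1.320 × 1.008 = 1.330 g
mass O = 10.76 − (9.252) = 1.508 g → mol O = 0.09423
Smallest is O at 0.09423 mol; normalising gives C 7.000, H 14.004, O 1.000
Ratio ≈ 7:14:1, so the empirical formula is C7H14O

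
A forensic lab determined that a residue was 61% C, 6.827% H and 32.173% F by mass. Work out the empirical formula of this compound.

C3H4F

Assume 100 g: 61 g C, 6.827 g H, 32.173 g F.
Moles — C: 61 / 12.01 = 5.079 mol; H: 6.827 / 1.008 = 6.773 mol; F: 32.173 / 19.00 = 1.693 mol
Divide by the smallest (1.693 mol F): C 3.000, H 4.000, F 1.000
≈ 3:4:1 → C3H4F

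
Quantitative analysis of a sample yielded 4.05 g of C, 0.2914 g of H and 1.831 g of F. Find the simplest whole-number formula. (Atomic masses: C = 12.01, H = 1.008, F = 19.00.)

C7H6F2

n(C) = 4.05/12.01 = 0.3372, n(H) = 0.2914/1.008 = 0.2891, n(F) = 1.831/19.00 = 0.09637
Ratios (÷ 0.09637): C 3.499, H 3.000, F 1.000
×2: C 7.00, H 6.00, F 2.00 → C7H6F2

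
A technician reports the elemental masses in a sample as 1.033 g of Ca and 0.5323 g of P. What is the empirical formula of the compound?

Moles — Ca: 1.033 / 40.08 = 0.02577 mol; P: 0.5323 / 30.97 = 0.01719 mol
Ratios (÷ 0.01719): Ca 1.500, P 1.000
Multiply by 2: Ca 3.00, P 2.00 → Ca3P2

Ca3P2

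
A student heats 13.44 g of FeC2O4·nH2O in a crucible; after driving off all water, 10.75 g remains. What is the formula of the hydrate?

Mass of water lost = 13.44 − 10.75 = 2.69 g → 2.69 / 18.02 = 0.1493 mol H2O
Molar mass of FeC2O4 = 143.87 g/mol → mol FeC2O4 = 10.75 / 143.87 = 0.07472
n = 0.1493 / 0.07472 = 2.00 ≈ 2 → FeC2O4·2H2O

FeC2O4·2H2O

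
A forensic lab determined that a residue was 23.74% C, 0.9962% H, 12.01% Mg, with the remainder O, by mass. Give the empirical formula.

Assume 100 g: 23.74 g C, 0.9962 g H, 12.01 g Mg, 63.254 g O.
Moles — C: 23.74 / 12.01 = 1.977 mol; H: 0.9962 / 1.008 = 0.9883 mol; Mg: 12.01 / 24.31 = 0.494 mol; O: 63.254 / 16.00 = 3.953 mol
Smallest is Mg at 0.494 mol; normalising gives C 4.001, H 2.000, Mg 1.000, O 8.002
Ratio ≈ 4:2:1:8, so the empirical formula is C4H2MgO8

C4H2MgO8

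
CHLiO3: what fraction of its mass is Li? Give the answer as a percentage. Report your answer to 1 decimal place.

Molar mass = 1(12.01) + 1(1.008) + 1(6.94) + 3(16.00) = 67.958 g/mol
Mass of Li per mole = 1 × 6.94 = 6.940 g
% Li = 6.940 / 67.958 × 100 = 10.2%

10.2%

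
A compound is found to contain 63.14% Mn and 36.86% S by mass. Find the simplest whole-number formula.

MnS

Assume 100 g: 63.14 g Mn, 36.86 g S.
Moles — Mn: 63.14 / 54.94 = 1.149 mol; S: 36.86 / 32.07 = 1.149 mol
Divide by the smallest (1.149 mol Mn): Mn 1.000, S 1.000
Ratio ≈ 1:1, so the empirical formula is MnS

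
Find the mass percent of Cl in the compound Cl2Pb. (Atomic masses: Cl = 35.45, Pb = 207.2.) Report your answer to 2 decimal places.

Molar mass = 2(35.45) + 1(207.2) = 278.100 g/mol
Mass of Cl per mole = 2 × 35.45 = 70.900 g
% Cl = 70.900 / 278.100 × 100 = 25.49%

25.49%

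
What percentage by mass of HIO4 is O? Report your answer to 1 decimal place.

33.3%

Molar mass = 1(1.008) + 1(126.90) + 4(16.00) = 191.908 g/mol
Mass of O per mole = 4 × 16.00 = 64.000 g
% O = 64.000 / 191.908 × 100 = 33.3%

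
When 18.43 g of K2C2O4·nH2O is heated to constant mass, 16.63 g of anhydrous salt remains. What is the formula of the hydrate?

Mass of water lost = 18.43 − 16.63 = 1.8 g → 1.8 / 18.02 = 0.09989 mol H2O
Molar mass of K2C2O4 = 166.22 g/mol → mol K2C2O4 = 16.63 / 166.22 = 0.1
n = 0.09989 / 0.1 = 1.00 ≈ 1 → K2C2O4·H2O

K2C2O4·H2O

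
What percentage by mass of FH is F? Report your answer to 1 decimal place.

Molar mass = 1(19.00) + 1(1.008) = 20.008 g/mol
Mass of F per mole = 1 × 19.00 = 19.000 g
% F = 19.000 / 20.008 × 100 = 95.0%

95.0%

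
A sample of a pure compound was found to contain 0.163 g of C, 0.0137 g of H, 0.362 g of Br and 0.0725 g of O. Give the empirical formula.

n(C) = 0.163/12.01 = 0.01357, n(H) = 0.0137/1.008 = 0.01359, n(Br) = 0.362/79.90 = 0.004531, n(O) = 0.0725/16.00 = 0.004531
Smallest is Br at 0.004531 mol; normalising gives C 2.996, H 3.000, Br 1.000, O 1.000
→ C3H3BrO

C3H3BrO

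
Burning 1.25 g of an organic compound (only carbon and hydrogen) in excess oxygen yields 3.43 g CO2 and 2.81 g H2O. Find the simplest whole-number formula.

CH4

mol C = 3.43 / 44.01 = 0.07794; mass C = 0.07794 × 12.01 = 0.9360 g
mol H = 2 × (2.81 / 18.02) = 0.3119; mass H = 0.3119 × 1.008 = 0.3144 g
Ratios (÷ 0.07794): C 1.000, H 4.002
Ratio ≈ 1:4, so the empirical formula is CH4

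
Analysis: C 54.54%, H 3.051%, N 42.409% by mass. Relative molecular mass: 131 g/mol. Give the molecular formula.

C6H4N4

Assume 100 g: 54.54 g C, 3.051 g H, 42.409 g N.
n(C) = 54.54/12.01 = 4.541, n(H) = 3.051/1.008 = 3.027, n(N) = 42.409/14.01 = 3.027
Ratios (÷ 3.027): C 1.500, H 1.000, N 1.000
Multiply by 2: C 3.00, H 2.00, N 2.00 → C3H2N2
Empirical-formula mass = 66.07 g/mol
n = 131 / 66.07 = 1.98 ≈ 2
Molecular formula = (C3H2N2)×2 = C6H4N4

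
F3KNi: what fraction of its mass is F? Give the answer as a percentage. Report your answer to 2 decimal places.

36.82%

Molar mass = 3(19.00) + 1(39.10) + 1(58.69) = 154.790 g/mol
Mass of F per mole = 3 × 19.00 = 57.000 g
% F = 57.000 / 154.790 × 100 = 36.82%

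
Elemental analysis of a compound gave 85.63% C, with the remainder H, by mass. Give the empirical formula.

CH2

Assume 100 g: 85.63 g C, 14.37 g H.
C: 85.63 g ÷ 12.01 g/mol = 7.13 mol
H: 14.37 g ÷ 1.008 g/mol = 14.26 mol
Smallest is C at 7.13 mol; normalising gives C 1.000, H 1.999
→ CH2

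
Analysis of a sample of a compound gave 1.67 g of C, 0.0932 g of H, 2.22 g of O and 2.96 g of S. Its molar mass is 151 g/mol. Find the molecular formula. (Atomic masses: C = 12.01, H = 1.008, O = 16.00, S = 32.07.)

C: 1.67 g ÷ 12.01 g/mol = 0.1391 mol
H: 0.0932 g ÷ 1.008 g/mol = 0.09246 mol
O: 2.22 g ÷ 16.00 g/mol = 0.1388 mol
S: 2.96 g ÷ 32.07 g/mol = 0.0923 mol
Ratios (÷ 0.0923): C 1.507, H 1.002, O 1.503, S 1.000
Multiply by 2: C 3.01, H 2.00, O 3.01, S 2.00 → C3H2O3S2
Empirical-formula mass = 150.19 g/mol
n = 151 / 150.19 = 1.01 ≈ 1
Molecular formula = empirical formula = C3H2O3S2

C3H2O3S2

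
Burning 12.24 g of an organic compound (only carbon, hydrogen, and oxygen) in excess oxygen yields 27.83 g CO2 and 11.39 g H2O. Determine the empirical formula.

C3H6O

mol C = 27.83 / 44.01 = 0.6324; mass C = 0.6324 × 12.01 = 7.595 g
mol H = 2 × (11.39 / 18.02) = 1.264; mass H = 1.264 × 1.008 = 1.274 g
mass O = 12.24 − (8.869) = 3.371 g → mol O = 0.2107
Ratios (÷ 0.2107): C 3.001, H 6.000, O 1.000
→ C3H6O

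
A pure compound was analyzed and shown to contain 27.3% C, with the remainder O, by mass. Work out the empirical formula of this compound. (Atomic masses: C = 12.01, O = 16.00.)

CO2

Assume 100 g: 27.3 g C, 72.7 g O.
C: 27.3 g ÷ 12.01 g/mol = 2.273 mol
O: 72.7 g ÷ 16.00 g/mol = 4.544 mol
Smallest is C at 2.273 mol; normalising gives C 1.000, O 1.999
≈ 1:2 → CO2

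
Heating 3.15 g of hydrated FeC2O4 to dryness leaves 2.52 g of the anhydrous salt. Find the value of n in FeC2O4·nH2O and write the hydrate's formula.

FeC2O4·2H2O

Mass of water lost = 3.15 − 2.52 = 0.63 g → 0.63 / 18.02 = 0.03496 mol H2O
Molar mass of FeC2O4 = 143.87 g/mol → mol FeC2O4 = 2.52 / 143.87 = 0.01752
n = 0.03496 / 0.01752 = 2.00 ≈ 2 → FeC2O4·2H2O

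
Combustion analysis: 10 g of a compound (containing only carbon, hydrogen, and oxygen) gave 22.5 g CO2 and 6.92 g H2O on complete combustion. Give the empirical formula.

C8H12O3

mol C = 22.5 / 44.01 = 0.5112; mass C = 0.5112 × 12.01 = 6.140 g
mol H = 2 × (6.92 / 18.02) = 0.7680; mass H = 0.7680 × 1.008 = 0.7742 g
mass O = 10 − (6.914) = 3.086 g → mol O = 0.1929
Divide by the smallest (0.1929 mol O): C 2.651, H 3.982, O 1.000
Scaling by 3: C 7.95, H 11.95, O 3.00 → C8H12O3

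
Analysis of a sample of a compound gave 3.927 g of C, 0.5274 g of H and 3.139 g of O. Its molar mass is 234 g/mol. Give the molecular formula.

C10H16O6

C: 3.927 g ÷ 12.01 g/mol = 0.327 mol
H: 0.5274 g ÷ 1.008 g/mol = 0.5232 mol
O: 3.139 g ÷ 16.00 g/mol = 0.1962 mol
Smallest is O at 0.1962 mol; normalising gives C 1.667, H 2.667, O 1.000
×3: C 5.00, H 8.00, O 3.00 → C5H8O3
Empirical-formula mass = 116.11 g/mol
n = 234 / 116.11 = 2.02 ≈ 2
Molecular formula = (C5H8O3)×2 = C10H16O6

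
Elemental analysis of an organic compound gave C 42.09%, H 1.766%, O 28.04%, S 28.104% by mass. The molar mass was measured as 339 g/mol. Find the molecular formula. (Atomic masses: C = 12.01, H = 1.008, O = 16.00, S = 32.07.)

C12H6O6S3

Assume 100 g: 42.09 g C, 1.766 g H, 28.04 g O, 28.104 g S.
n(C) = 42.09/12.01 = 3.505, n(H) = 1.766/1.008 = 1.752, n(O) = 28.04/16.00 = 1.752, n(S) = 28.104/32.07 = 0.8763
Smallest is S at 0.8763 mol; normalising gives C 3.999, H 1.999, O 2.000, S 1.000
Ratio ≈ 4:2:2:1, so the empirical formula is C4H2O2S
Empirical-formula mass = 114.13 g/mol
n = 339 / 114.13 = 2.97 ≈ 3
Molecular formula = (C4H2O2S)×3 = C12H6O6S3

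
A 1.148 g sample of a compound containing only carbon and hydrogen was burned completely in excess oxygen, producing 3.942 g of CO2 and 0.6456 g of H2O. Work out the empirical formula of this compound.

mol C = 3.942 / 44.01 = 0.08957; mass C = 0.08957 × 12.01 = 1.076 g
mol H = 2 × (0.6456 / 18.02) = 0.07165; mass H = 0.07165 × 1.008 = 0.07223 g
Divide by the smallest (0.07165 mol H): C 1.250, H 1.000
×4: C 5.00, H 4.00 → C5H4

C5H4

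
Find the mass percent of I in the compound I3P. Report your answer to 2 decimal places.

92.48%

Molar mass = 3(126.90) + 1(30.97) = 411.670 g/mol
Mass of I per mole = 3 × 126.90 = 380.700 g
% I = 380.700 / 411.670 × 100 = 92.48%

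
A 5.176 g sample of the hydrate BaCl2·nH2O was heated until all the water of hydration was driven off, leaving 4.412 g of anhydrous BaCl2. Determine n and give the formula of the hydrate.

BaCl2·2H2O

Mass of water lost = 5.176 − 4.412 = 0.764 g → 0.764 / 18.02 = 0.0424 mol H2O
Molar mass of BaCl2 = 208.23 g/mol → mol BaCl2 = 4.412 / 208.23 = 0.02119
n = 0.0424 / 0.02119 = 2.00 ≈ 2 → BaCl2·2H2O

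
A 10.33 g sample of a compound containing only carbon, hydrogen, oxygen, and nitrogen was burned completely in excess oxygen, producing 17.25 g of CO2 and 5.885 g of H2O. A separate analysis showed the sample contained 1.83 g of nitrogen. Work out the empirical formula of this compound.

C6H10N2O3

mol C = 17.25 / 44.01 = 0.3920; mass C = 0.3920 × 12.01 = 4.707 g
mol H = 2 × (5.885 / 18.02) = 0.6532; mass H = 0.6532 × 1.008 = 0.6584 g
mol N = 1.83 / 14.01 = 0.1306
mass O = 10.33 − (7.196) = 3.134 g → mol O = 0.1959
Smallest is N at 0.1306 mol; normalising gives C 3.001, H 5.000, N 1.000, O 1.500
Multiply by 2: C 6.00, H 10.00, N 2.00, O 3.00 → C6H10N2O3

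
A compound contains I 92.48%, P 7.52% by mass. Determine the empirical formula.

Assume 100 g: 92.48 g I, 7.52 g P.
n(I) = 92.48/126.90 = 0.7288, n(P) = 7.52/30.97 = 0.2428
Divide by the smallest (0.2428 mol P): I 3.001, P 1.000
Ratio ≈ 3:1, so the empirical formula is I3P

I3P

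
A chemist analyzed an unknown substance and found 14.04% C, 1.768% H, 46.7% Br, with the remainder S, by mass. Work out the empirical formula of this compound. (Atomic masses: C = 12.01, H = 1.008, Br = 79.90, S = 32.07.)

Assume 100 g: 14.04 g C, 1.768 g H, 46.7 g Br, 37.492 g S.
n(C) = 14.04/12.01 = 1.169, n(H) = 1.768/1.008 = 1.754, n(Br) = 46.7/79.90 = 0.5845, n(S) = 37.492/32.07 = 1.169
Divide by the smallest (0.5845 mol Br): C 2.000, H 3.001, Br 1.000, S 2.000
→ C2H3BrS2

C2H3BrS2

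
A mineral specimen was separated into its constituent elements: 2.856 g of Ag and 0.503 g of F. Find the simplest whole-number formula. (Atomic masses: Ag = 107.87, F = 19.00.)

n(Ag) = 2.856/107.87 = 0.02648, n(F) = 0.503/19.00 = 0.02647
Smallest is F at 0.02647 mol; normalising gives Ag 1.000, F 1.000
≈ 1:1 → AgF

AgF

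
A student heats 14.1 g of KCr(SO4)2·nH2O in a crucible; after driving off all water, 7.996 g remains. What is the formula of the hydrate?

KCr(SO4)2·12H2O

Mass of water lost = 14.1 − 7.996 = 6.104 g → 6.104 / 18.02 = 0.3387 mol H2O
Molar mass of KCr(SO4)2 = 283.24 g/mol → mol KCr(SO4)2 = 7.996 / 283.24 = 0.02823
n = 0.3387 / 0.02823 = 12.00 ≈ 12 → KCr(SO4)2·12H2O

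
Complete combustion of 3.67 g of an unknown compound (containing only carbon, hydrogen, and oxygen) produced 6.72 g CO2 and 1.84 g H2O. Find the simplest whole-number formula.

C3H4O2

mol C = 6.72 / 44.01 = 0.1527; mass C = 0.1527 × 12.01 = 1.834 g
mol H = 2 × (1.84 / 18.02) = 0.2042; mass H = 0.2042 × 1.008 = 0.2059 g
mass O = 3.67 − (2.040) = 1.630 g → mol O = 0.1019
Smallest is O at 0.1019 mol; normalising gives C 1.499, H 2.004, O 1.000
×2: C 3.00, H 4.01, O 2.00 → C3H4O2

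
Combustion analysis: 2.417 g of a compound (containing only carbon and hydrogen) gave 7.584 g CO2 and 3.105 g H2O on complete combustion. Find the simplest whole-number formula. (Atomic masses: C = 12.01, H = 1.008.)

mol C = 7.584 / 44.01 = 0.1723; mass C = 0.1723 × 12.01 = 2.070 g
mol H = 2 × (3.105 / 18.02) = 0.3446; mass H = 0.3446 × 1.008 = 0.3474 g
Smallest is C at 0.1723 mol; normalising gives C 1.000, H 2.000
≈ 1:2 → CH2

CH2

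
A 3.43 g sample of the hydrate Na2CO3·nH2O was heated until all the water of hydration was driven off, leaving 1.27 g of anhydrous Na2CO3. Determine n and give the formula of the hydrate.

Na2CO3·10H2O

Mass of water lost = 3.43 − 1.27 = 2.16 g → 2.16 / 18.02 = 0.1199 mol H2O
Molar mass of Na2CO3 = 105.99 g/mol → mol Na2CO3 = 1.27 / 105.99 = 0.01198
n = 0.1199 / 0.01198 = 10.00 ≈ 10 → Na2CO3·10H2O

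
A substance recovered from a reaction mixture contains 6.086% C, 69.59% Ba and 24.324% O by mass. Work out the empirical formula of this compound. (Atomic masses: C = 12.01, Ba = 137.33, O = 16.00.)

Assume 100 g: 6.086 g C, 69.59 g Ba, 24.324 g O.
Moles — C: 6.086 / 12.01 = 0.5067 mol; Ba: 69.59 / 137.33 = 0.5067 mol; O: 24.324 / 16.00 = 1.52 mol
Divide by the smallest (0.5067 mol Ba): C 1.000, Ba 1.000, O 3.000
≈ 1:1:3 → CBaO3

CBaO3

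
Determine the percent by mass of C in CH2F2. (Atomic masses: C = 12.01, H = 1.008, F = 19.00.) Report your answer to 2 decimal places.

Molar mass = 1(12.01) + 2(1.008) + 2(19.00) = 52.026 g/mol
Mass of C per mole = 1 × 12.01 = 12.010 g
% C = 12.010 / 52.026 × 100 = 23.08%

23.08%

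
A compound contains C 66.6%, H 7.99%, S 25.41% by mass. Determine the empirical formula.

C7H10S

Assume 100 g: 66.6 g C, 7.99 g H, 25.41 g S.
n(C) = 66.6/12.01 = 5.545, n(H) = 7.99/1.008 = 7.927, n(S) = 25.41/32.07 = 0.7923
Ratios (÷ 0.7923): C 6.999, H 10.004, S 1.000
Ratio ≈ 7:10:1, so the empirical formula is C7H10S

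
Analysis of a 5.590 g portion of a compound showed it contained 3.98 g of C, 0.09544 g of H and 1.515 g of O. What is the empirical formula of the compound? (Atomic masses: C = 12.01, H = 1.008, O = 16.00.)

n(C) = 3.98/12.01 = 0.3314, n(H) = 0.09544/1.008 = 0.09468, n(O) = 1.515/16.00 = 0.09469
Divide by the smallest (0.09468 mol H): C 3.500, H 1.000, O 1.000
Scaling by 2: C 7.00, H 2.00, O 2.00 → C7H2O2

C7H2O2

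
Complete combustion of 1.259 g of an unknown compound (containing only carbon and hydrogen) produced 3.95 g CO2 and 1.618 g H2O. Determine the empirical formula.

CH2

mol C = 3.95 / 44.01 = 0.08975; mass C = 0.08975 × 12.01 = 1.078 g
mol H = 2 × (1.618 / 18.02) = 0.1796; mass H = 0.1796 × 1.008 = 0.1810 g
Ratios (÷ 0.08975): C 1.000, H 2.001
Ratio ≈ 1:2, so the empirical formula is CH2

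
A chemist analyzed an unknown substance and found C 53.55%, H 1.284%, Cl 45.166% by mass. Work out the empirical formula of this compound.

C7H2Cl2

Assume 100 g: 53.55 g C, 1.284 g H, 45.166 g Cl.
C: 53.55 g ÷ 12.01 g/mol = 4.459 mol
H: 1.284 g ÷ 1.008 g/mol = 1.274 mol
Cl: 45.166 g ÷ 35.45 g/mol = 1.274 mol
Smallest is H at 1.274 mol; normalising gives C 3.500, H 1.000, Cl 1.000
×2: C 7.00, H 2.00, Cl 2.00 → C7H2Cl2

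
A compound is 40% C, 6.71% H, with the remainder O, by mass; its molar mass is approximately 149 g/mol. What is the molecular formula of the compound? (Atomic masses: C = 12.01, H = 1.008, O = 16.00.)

C5H10O5

Assume 100 g: 40 g C, 6.71 g H, 53.29 g O.
n(C) = 40/12.01 = 3.331, n(H) = 6.71/1.008 = 6.657, n(O) = 53.29/16.00 = 3.331
Ratios (÷ 3.331): C 1.000, H 1.999, O 1.000
≈ 1:2:1 → CH2O
Empirical-formula mass = 30.03 g/mol
n = 149 / 30.03 = 4.96 ≈ 5
Molecular formula = (CH2O)×5 = C5H10O5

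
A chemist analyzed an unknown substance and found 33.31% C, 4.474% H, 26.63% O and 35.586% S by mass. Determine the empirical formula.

C5H8O3S2

Assume 100 g: 33.31 g C, 4.474 g H, 26.63 g O, 35.586 g S.
n(C) = 33.31/12.01 = 2.774, n(H) = 4.474/1.008 = 4.438, n(O) = 26.63/16.00 = 1.664, n(S) = 35.586/32.07 = 1.11
Smallest is S at 1.11 mol; normalising gives C 2.499, H 4.000, O 1.500, S 1.000
×2: C 5.00, H 8.00, O 3.00, S 2.00 → C5H8O3S2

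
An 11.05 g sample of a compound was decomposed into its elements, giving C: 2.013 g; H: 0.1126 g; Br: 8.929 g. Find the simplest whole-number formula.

C: 2.013 g ÷ 12.01 g/mol = 0.1676 mol
H: 0.1126 g ÷ 1.008 g/mol = 0.1117 mol
Br: 8.929 g ÷ 79.90 g/mol = 0.1118 mol
Smallest is H at 0.1117 mol; normalising gives C 1.500, H 1.000, Br 1.000
×2: C 3.00, H 2.00, Br 2.00 → C3H2Br2

C3H2Br2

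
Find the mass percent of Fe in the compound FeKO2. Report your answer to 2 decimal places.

Molar mass = 1(55.85) + 1(39.10) + 2(16.00) = 126.950 g/mol
Mass of Fe per mole = 1 × 55.85 = 55.850 g
% Fe = 55.850 / 126.950 × 100 = 43.99%

43.99%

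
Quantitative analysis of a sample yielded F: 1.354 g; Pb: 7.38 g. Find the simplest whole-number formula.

F2Pb

Moles — F: 1.354 / 19.00 = 0.07126 mol; Pb: 7.38 / 207.2 = 0.03562 mol
Divide by the smallest (0.03562 mol Pb): F 2.001, Pb 1.000
≈ 2:1 → F2Pb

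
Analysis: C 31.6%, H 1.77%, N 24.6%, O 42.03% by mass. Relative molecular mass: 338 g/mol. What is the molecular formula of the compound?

Assume 100 g: 31.6 g C, 1.77 g H, 24.6 g N, 42.03 g O.
n(C) = 31.6/12.01 = 2.631, n(H) = 1.77/1.008 = 1.756, n(N) = 24.6/14.01 = 1.756, n(O) = 42.03/16.00 = 2.627
Smallest is N at 1.756 mol; normalising gives C 1.498, H 1.000, N 1.000, O 1.496
×2: C 3.00, H 2.00, N 2.00, O 2.99 → C3H2N2O3
Empirical-formula mass = 114.07 g/mol
n = 338 / 114.07 = 2.96 ≈ 3
Molecular formula = (C3H2N2O3)×3 = C9H6N6O9

C9H6N6O9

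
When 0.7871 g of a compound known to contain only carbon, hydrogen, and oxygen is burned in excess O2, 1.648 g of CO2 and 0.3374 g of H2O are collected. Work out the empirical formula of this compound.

mol C = 1.648 / 44.01 = 0.03745; mass C = 0.03745 × 12.01 = 0.4497 g
mol H = 2 × (0.3374 / 18.02) = 0.03745; mass H = 0.03745 × 1.008 = 0.03775 g
mass O = 0.7871 − (0.4875) = 0.2996 g → mol O = 0.01873
Divide by the smallest (0.01873 mol O): C 2.000, H 2.000, O 1.000
Ratio ≈ 2:2:1, so the empirical formula is C2H2O

C2H2O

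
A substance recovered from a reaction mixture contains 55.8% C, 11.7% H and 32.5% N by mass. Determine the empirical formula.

C2H5N

Assume 100 g: 55.8 g C, 11.7 g H, 32.5 g N.
Moles — C: 55.8 / 12.01 = 4.646 mol; H: 11.7 / 1.008 = 11.61 mol; N: 32.5 / 14.01 = 2.32 mol
Smallest is N at 2.32 mol; normalising gives C 2.003, H 5.004, N 1.000
→ C2H5N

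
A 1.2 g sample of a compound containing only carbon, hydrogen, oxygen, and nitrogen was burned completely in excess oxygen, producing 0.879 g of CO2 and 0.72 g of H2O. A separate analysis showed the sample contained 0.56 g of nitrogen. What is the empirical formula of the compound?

mol C = 0.879 / 44.01 = 0.01997; mass C = 0.01997 × 12.01 = 0.2399 g
mol H = 2 × (0.72 / 18.02) = 0.07991; mass H = 0.07991 × 1.008 = 0.08055 g
mol N = 0.56 / 14.01 = 0.03997
mass O = 1.2 − (0.8804) = 0.3196 g → mol O = 0.01997
Ratios (÷ 0.01997): C 1.000, H 4.001, N 2.001, O 1.000
≈ 1:4:2:1 → CH4N2O

CH4N2O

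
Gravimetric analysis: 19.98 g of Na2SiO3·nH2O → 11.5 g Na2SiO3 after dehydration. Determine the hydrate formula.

Mass of water lost = 19.98 − 11.5 = 8.48 g → 8.48 / 18.02 = 0.4706 mol H2O
Molar mass of Na2SiO3 = 122.07 g/mol → mol Na2SiO3 = 11.5 / 122.07 = 0.09421
n = 0.4706 / 0.09421 = 5.00 ≈ 5 → Na2SiO3·5H2O

Na2SiO3·5H2O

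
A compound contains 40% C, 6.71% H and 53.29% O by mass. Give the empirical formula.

CH2O

Assume 100 g: 40 g C, 6.71 g H, 53.29 g O.
C: 40 g ÷ 12.01 g/mol = 3.331 mol
H: 6.71 g ÷ 1.008 g/mol = 6.657 mol
O: 53.29 g ÷ 16.00 g/mol = 3.331 mol
Ratios (÷ 3.331): C 1.000, H 1.999, O 1.000
→ CH2O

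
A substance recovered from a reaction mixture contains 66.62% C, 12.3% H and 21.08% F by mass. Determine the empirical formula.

C5H11F

Assume 100 g: 66.62 g C, 12.3 g H, 21.08 g F.
Moles — C: 66.62 / 12.01 = 5.547 mol; H: 12.3 / 1.008 = 12.2 mol; F: 21.08 / 19.00 = 1.109 mol
Divide by the smallest (1.109 mol F): C 5.000, H 10.998, F 1.000
→ C5H11F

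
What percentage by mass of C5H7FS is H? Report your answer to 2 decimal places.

Molar mass = 5(12.01) + 7(1.008) + 1(19.00) + 1(32.07) = 118.176 g/mol
Mass of H per mole = 7 × 1.008 = 7.056 g
% H = 7.056 / 118.176 × 100 = 5.97%

5.97%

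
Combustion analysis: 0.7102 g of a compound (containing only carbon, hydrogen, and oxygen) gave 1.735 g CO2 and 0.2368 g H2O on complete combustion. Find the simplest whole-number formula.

mol C = 1.735 / 44.01 = 0.03942; mass C = 0.03942 × 12.01 = 0.4735 g
mol H = 2 × (0.2368 / 18.02) = 0.02628; mass H = 0.02628 × 1.008 = 0.02649 g
mass O = 0.7102 − (0.5000) = 0.2102 g → mol O = 0.01314
Ratios (÷ 0.01314): C 3.000, H 2.000, O 1.000
Ratio ≈ 3:2:1, so the empirical formula is C3H2O

C3H2O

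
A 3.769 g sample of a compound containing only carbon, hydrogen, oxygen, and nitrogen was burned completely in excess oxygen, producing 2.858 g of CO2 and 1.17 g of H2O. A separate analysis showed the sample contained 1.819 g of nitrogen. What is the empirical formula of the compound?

CH2N2O

mol C = 2.858 / 44.01 = 0.06494; mass C = 0.06494 × 12.01 = 0.7799 g
mol H = 2 × (1.17 / 18.02) = 0.1299; mass H = 0.1299 × 1.008 = 0.1309 g
mol N = 1.819 / 14.01 = 0.1298
mass O = 3.769 − (2.730) = 1.039 g → mol O = 0.06495
Ratios (÷ 0.06494): C 1.000, H 2.000, N 1.999, O 1.000
Ratio ≈ 1:2:2:1, so the empirical formula is CH2N2O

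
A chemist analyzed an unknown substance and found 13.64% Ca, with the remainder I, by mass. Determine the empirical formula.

CaI2

Assume 100 g: 13.64 g Ca, 86.36 g I.
Moles — Ca: 13.64 / 40.08 = 0.3403 mol; I: 86.36 / 126.90 = 0.6805 mol
Smallest is Ca at 0.3403 mol; normalising gives Ca 1.000, I 2.000
→ CaI2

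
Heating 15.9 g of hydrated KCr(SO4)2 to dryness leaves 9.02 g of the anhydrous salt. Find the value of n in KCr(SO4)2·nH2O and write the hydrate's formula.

KCr(SO4)2·12H2O

Mass of water lost = 15.9 − 9.02 = 6.88 g → 6.88 / 18.02 = 0.3818 mol H2O
Molar mass of KCr(SO4)2 = 283.24 g/mol → mol KCr(SO4)2 = 9.02 / 283.24 = 0.03185
n = 0.3818 / 0.03185 = 11.99 ≈ 12 → KCr(SO4)2·12H2O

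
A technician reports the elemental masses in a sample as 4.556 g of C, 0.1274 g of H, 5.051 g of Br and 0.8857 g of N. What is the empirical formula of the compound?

C6H2BrN

C: 4.556 g ÷ 12.01 g/mol = 0.3794 mol
H: 0.1274 g ÷ 1.008 g/mol = 0.1264 mol
Br: 5.051 g ÷ 79.90 g/mol = 0.06322 mol
N: 0.8857 g ÷ 14.01 g/mol = 0.06322 mol
Divide by the smallest (0.06322 mol Br): C 6.001, H 1.999, Br 1.000, N 1.000
Ratio ≈ 6:2:1:1, so the empirical formula is C6H2BrN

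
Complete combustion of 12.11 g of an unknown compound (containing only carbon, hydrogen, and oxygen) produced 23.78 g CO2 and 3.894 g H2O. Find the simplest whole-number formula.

C5H4O3

mol C = 23.78 / 44.01 = 0.5403; mass C = 0.5403 × 12.01 = 6.489 g
mol H = 2 × (3.894 / 18.02) = 0.4322; mass H = 0.4322 × 1.008 = 0.4356 g
mass O = 12.11 − (6.925) = 5.185 g → mol O = 0.3241
Divide by the smallest (0.3241 mol O): C 1.667, H 1.334, O 1.000
Multiply by 3: C 5.00, H 4.00, O 3.00 → C5H4O3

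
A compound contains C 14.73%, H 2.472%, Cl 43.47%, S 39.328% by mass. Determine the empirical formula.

Assume 100 g: 14.73 g C, 2.472 g H, 43.47 g Cl, 39.328 g S.
n(C) = 14.73/12.01 = 1.226, n(H) = 2.472/1.008 = 2.452, n(Cl) = 43.47/35.45 = 1.226, n(S) = 39.328/32.07 = 1.226
Ratios (÷ 1.226): C 1.000, H 2.000, Cl 1.000, S 1.000
Ratio ≈ 1:2:1:1, so the empirical formula is CH2ClS

CH2ClS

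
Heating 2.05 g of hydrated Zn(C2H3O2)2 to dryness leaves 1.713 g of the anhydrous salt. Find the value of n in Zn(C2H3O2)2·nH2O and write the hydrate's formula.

Mass of water lost = 2.05 − 1.713 = 0.337 g → 0.337 / 18.02 = 0.0187 mol H2O
Molar mass of Zn(C2H3O2)2 = 183.47 g/mol → mol Zn(C2H3O2)2 = 1.713 / 183.47 = 0.009337
n = 0.0187 / 0.009337 = 2.00 ≈ 2 → Zn(C2H3O2)2·2H2O

Zn(C2H3O2)2·2H2O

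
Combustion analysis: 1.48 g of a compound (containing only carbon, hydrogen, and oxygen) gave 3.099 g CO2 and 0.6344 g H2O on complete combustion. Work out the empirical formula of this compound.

mol C = 3.099 / 44.01 = 0.07042; mass C = 0.07042 × 12.01 = 0.8457 g
mol H = 2 × (0.6344 / 18.02) = 0.07041; mass H = 0.07041 × 1.008 = 0.07097 g
mass O = 1.48 − (0.9167) = 0.5633 g → mol O = 0.03521
Ratios (÷ 0.03521): C 2.000, H 2.000, O 1.000
→ C2H2O

C2H2O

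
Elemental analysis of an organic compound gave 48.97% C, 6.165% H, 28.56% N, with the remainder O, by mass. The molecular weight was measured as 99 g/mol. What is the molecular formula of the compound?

Assume 100 g: 48.97 g C, 6.165 g H, 28.56 g N, 16.305 g O.
C: 48.97 g ÷ 12.01 g/mol = 4.077 mol
H: 6.165 g ÷ 1.008 g/mol = 6.116 mol
N: 28.56 g ÷ 14.01 g/mol = 2.039 mol
O: 16.305 g ÷ 16.00 g/mol = 1.019 mol
Ratios (÷ 1.019): C 4.001, H 6.002, N 2.000, O 1.000
Ratio ≈ 4:6:2:1, so the empirical formula is C4H6N2O
Empirical-formula mass = 98.11 g/mol
n = 99 / 98.11 = 1.01 ≈ 1
Molecular formula = empirical formula = C4H6N2O

C4H6N2O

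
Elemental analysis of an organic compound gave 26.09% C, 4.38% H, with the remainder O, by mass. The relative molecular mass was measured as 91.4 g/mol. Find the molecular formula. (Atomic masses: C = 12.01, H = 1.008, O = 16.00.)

C2H4O4

Assume 100 g: 26.09 g C, 4.38 g H, 69.53 g O.
C: 26.09 g ÷ 12.01 g/mol = 2.172 mol
H: 4.38 g ÷ 1.008 g/mol = 4.345 mol
O: 69.53 g ÷ 16.00 g/mol = 4.346 mol
Smallest is C at 2.172 mol; normalising gives C 1.000, H 2.000, O 2.000
→ CH2O2
Empirical-formula mass = 46.03 g/mol
n = 91.4 / 46.03 = 1.99 ≈ 2
Molecular formula = (CH2O2)×2 = C2H4O4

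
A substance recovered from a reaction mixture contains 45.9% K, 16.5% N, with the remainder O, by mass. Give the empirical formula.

Assume 100 g: 45.9 g K, 16.5 g N, 37.6 g O.
n(K) = 45.9/39.10 = 1.174, n(N) = 16.5/14.01 = 1.178, n(O) = 37.6/16.00 = 2.35
Divide by the smallest (1.174 mol K): K 1.000, N 1.003, O 2.002
Ratio ≈ 1:1:2, so the empirical formula is KNO2

KNO2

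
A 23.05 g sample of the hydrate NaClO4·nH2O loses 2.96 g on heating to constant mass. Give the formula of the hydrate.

NaClO4·H2O

Mass of anhydrous NaClO4 = 23.05 − 2.96 = 20.09 g
mol H2O = 2.96 / 18.02 = 0.1643
Molar mass of NaClO4 = 122.44 g/mol → mol NaClO4 = 20.09 / 122.44 = 0.1641
n = 0.1643 / 0.1641 = 1.00 ≈ 1 → NaClO4·H2O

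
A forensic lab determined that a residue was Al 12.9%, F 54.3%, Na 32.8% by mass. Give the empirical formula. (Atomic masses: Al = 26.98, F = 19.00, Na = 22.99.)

AlF6Na3

Assume 100 g: 12.9 g Al, 54.3 g F, 32.8 g Na.
Moles — Al: 12.9 / 26.98 = 0.4781 mol; F: 54.3 / 19.00 = 2.858 mol; Na: 32.8 / 22.99 = 1.427 mol
Divide by the smallest (0.4781 mol Al): Al 1.000, F 5.977, Na 2.984
Ratio ≈ 1:6:3, so the empirical formula is AlF6Na3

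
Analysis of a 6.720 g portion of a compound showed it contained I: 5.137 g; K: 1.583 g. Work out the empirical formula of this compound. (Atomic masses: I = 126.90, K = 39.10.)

I: 5.137 g ÷ 126.90 g/mol = 0.04048 mol
K: 1.583 g ÷ 39.10 g/mol = 0.04049 mol
Ratios (÷ 0.04048): I 1.000, K 1.000
→ IK

IK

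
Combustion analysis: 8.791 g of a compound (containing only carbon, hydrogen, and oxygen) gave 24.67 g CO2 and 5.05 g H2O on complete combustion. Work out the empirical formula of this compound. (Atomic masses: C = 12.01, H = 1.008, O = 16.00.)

C6H6O

mol C = 24.67 / 44.01 = 0.5606; mass C = 0.5606 × 12.01 = 6.732 g
mol H = 2 × (5.05 / 18.02) = 0.5605; mass H = 0.5605 × 1.008 = 0.5650 g
mass O = 8.791 − (7.297) = 1.494 g → mol O = 0.09336
Smallest is O at 0.09336 mol; normalising gives C 6.004, H 6.003, O 1.000
≈ 6:6:1 → C6H6O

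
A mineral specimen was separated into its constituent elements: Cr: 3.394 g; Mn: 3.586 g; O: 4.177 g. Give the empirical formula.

CrMnO4

Moles — Cr: 3.394 / 52.00 = 0.06527 mol; Mn: 3.586 / 54.94 = 0.06527 mol; O: 4.177 / 16.00 = 0.2611 mol
Smallest is Cr at 0.06527 mol; normalising gives Cr 1.000, Mn 1.000, O 4.000
≈ 1:1:4 → CrMnO4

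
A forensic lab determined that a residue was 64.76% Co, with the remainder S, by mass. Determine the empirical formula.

Assume 100 g: 64.76 g Co, 35.24 g S.
Moles — Co: 64.76 / 58.93 = 1.099 mol; S: 35.24 / 32.07 = 1.099 mol
Smallest is S at 1.099 mol; normalising gives Co 1.000, S 1.000
Ratio ≈ 1:1, so the empirical formula is CoS

CoS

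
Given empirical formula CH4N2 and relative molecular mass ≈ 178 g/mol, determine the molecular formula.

C4H16N8

Empirical-formula mass = 44.06 g/mol
n = 178 / 44.06 = 4.04 ≈ 4
Molecular formula = (CH4N2)4 = C4H16N8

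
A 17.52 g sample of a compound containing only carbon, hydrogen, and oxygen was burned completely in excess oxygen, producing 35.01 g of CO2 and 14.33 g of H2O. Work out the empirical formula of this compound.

mol C = 35.01 / 44.01 = 0.7955; mass C = 0.7955 × 12.01 = 9.554 g
mol H = 2 × (14.33 / 18.02) = 1.590; mass H = 1.590 × 1.008 = 1.603 g
mass O = 17.52 − (11.16) = 6.363 g → mol O = 0.3977
Divide by the smallest (0.3977 mol O): C 2.000, H 3.999, O 1.000
≈ 2:4:1 → C2H4O

C2H4O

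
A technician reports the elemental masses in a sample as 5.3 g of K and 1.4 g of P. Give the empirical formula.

K: 5.3 g ÷ 39.10 g/mol = 0.1355 mol
P: 1.4 g ÷ 30.97 g/mol = 0.04521 mol
Ratios (÷ 0.04521): K 2.999, P 1.000
Ratio ≈ 3:1, so the empirical formula is K3P

K3P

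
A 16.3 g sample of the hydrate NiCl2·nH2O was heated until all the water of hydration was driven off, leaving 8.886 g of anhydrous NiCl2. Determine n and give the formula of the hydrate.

Mass of water lost = 16.3 − 8.886 = 7.414 g → 7.414 / 18.02 = 0.4114 mol H2O
Molar mass of NiCl2 = 129.59 g/mol → mol NiCl2 = 8.886 / 129.59 = 0.06857
n = 0.4114 / 0.06857 = 6.00 ≈ 6 → NiCl2·6H2O

NiCl2·6H2O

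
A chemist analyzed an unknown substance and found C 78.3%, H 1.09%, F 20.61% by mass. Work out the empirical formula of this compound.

C6HF

Assume 100 g: 78.3 g C, 1.09 g H, 20.61 g F.
C: 78.3 g ÷ 12.01 g/mol = 6.52 mol
H: 1.09 g ÷ 1.008 g/mol = 1.081 mol
F: 20.61 g ÷ 19.00 g/mol = 1.085 mol
Smallest is H at 1.081 mol; normalising gives C 6.029, H 1.000, F 1.003
→ C6HF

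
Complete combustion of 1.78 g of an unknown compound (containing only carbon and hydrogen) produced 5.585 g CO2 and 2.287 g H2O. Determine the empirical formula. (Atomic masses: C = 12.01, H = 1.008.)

mol C = 5.585 / 44.01 = 0.1269; mass C = 0.1269 × 12.01 = 1.524 g
mol H = 2 × (2.287 / 18.02) = 0.2538; mass H = 0.2538 × 1.008 = 0.2559 g
Ratios (÷ 0.1269): C 1.000, H 2.000
Ratio ≈ 1:2, so the empirical formula is CH2

CH2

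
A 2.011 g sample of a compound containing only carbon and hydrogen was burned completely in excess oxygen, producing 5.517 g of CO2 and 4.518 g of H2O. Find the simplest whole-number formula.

CH4

mol C = 5.517 / 44.01 = 0.1254; mass C = 0.1254 × 12.01 = 1.506 g
mol H = 2 × (4.518 / 18.02) = 0.5014; mass H = 0.5014 × 1.008 = 0.5055 g
Smallest is C at 0.1254 mol; normalising gives C 1.000, H 4.000
Ratio ≈ 1:4, so the empirical formula is CH4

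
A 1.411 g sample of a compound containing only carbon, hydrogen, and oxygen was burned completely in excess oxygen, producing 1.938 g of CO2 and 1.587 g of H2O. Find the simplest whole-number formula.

mol C = 1.938 / 44.01 = 0.04404; mass C = 0.04404 × 12.01 = 0.5289 g
mol H = 2 × (1.587 / 18.02) = 0.1761; mass H = 0.1761 × 1.008 = 0.1775 g
mass O = 1.411 − (0.7064) = 0.7046 g → mol O = 0.04404
Ratios (÷ 0.04404): C 1.000, H 4.000, O 1.000
≈ 1:4:1 → CH4O

CH4O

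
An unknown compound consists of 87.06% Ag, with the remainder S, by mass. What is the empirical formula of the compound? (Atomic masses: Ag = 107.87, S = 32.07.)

Ag2S

Assume 100 g: 87.06 g Ag, 12.94 g S.
Ag: 87.06 g ÷ 107.87 g/mol = 0.8071 mol
S: 12.94 g ÷ 32.07 g/mol = 0.4035 mol
Smallest is S at 0.4035 mol; normalising gives Ag 2.000, S 1.000
Ratio ≈ 2:1, so the empirical formula is Ag2S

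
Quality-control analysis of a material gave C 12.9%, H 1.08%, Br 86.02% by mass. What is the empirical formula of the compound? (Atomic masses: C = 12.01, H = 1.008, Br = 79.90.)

Assume 100 g: 12.9 g C, 1.08 g H, 86.02 g Br.
Moles — C: 12.9 / 12.01 = 1.074 mol; H: 1.08 / 1.008 = 1.071 mol; Br: 86.02 / 79.90 = 1.077 mol
Ratios (÷ 1.071): C 1.002, H 1.000, Br 1.005
Ratio ≈ 1:1:1, so the empirical formula is CHBr

CHBr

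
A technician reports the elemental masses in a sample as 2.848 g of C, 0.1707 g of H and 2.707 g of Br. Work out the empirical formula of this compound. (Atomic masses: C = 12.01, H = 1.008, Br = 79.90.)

C7H5Br

Moles — C: 2.848 / 12.01 = 0.2371 mol; H: 0.1707 / 1.008 = 0.1693 mol; Br: 2.707 / 79.90 = 0.03388 mol
Smallest is Br at 0.03388 mol; normalising gives C 6.999, H 4.998, Br 1.000
≈ 7:5:1 → C7H5Br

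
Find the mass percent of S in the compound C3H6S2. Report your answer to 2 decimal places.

Molar mass = 3(12.01) + 6(1.008) + 2(32.07) = 106.218 g/mol
Mass of S per mole = 2 × 32.07 = 64.140 g
% S = 64.140 / 106.218 × 100 = 60.39%

60.39%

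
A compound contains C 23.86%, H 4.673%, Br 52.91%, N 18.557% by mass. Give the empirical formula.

Assume 100 g: 23.86 g C, 4.673 g H, 52.91 g Br, 18.557 g N.
C: 23.86 g ÷ 12.01 g/mol = 1.987 mol
H: 4.673 g ÷ 1.008 g/mol = 4.636 mol
Br: 52.91 g ÷ 79.90 g/mol = 0.6622 mol
N: 18.557 g ÷ 14.01 g/mol = 1.325 mol
Divide by the smallest (0.6622 mol Br): C 3.000, H 7.001, Br 1.000, N 2.000
→ C3H7BrN2

C3H7BrN2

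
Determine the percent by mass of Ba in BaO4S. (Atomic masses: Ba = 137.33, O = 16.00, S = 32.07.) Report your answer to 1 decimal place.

Molar mass = 1(137.33) + 4(16.00) + 1(32.07) = 233.400 g/mol
Mass of Ba per mole = 1 × 137.33 = 137.330 g
% Ba = 137.330 / 233.400 × 100 = 58.8%

58.8%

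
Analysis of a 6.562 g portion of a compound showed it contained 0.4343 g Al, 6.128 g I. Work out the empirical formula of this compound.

Al: 0.4343 g ÷ 26.98 g/mol = 0.0161 mol
I: 6.128 g ÷ 126.90 g/mol = 0.04829 mol
Ratios (÷ 0.0161): Al 1.000, I 3.000
≈ 1:3 → AlI3

AlI3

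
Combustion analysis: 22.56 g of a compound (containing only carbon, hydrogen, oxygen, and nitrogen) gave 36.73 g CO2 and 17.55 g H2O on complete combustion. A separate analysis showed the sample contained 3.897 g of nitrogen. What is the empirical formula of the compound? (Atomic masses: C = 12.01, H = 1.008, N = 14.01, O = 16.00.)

mol C = 36.73 / 44.01 = 0.8346; mass C = 0.8346 × 12.01 = 10.02 g
mol H = 2 × (17.55 / 18.02) = 1.948; mass H = 1.948 × 1.008 = 1.963 g
mol N = 3.897 / 14.01 = 0.2782
mass O = 22.56 − (15.88) = 6.676 g → mol O = 0.4173
Smallest is N at 0.2782 mol; normalising gives C 3.000, H 7.003, N 1.000, O 1.500
×2: C 6.00, H 14.01, N 2.00, O 3.00 → C6H14N2O3

C6H14N2O3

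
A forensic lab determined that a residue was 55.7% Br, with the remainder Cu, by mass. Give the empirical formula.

BrCu

Assume 100 g: 55.7 g Br, 44.3 g Cu.
n(Br) = 55.7/79.90 = 0.6971, n(Cu) = 44.3/63.55 = 0.6971
Divide by the smallest (0.6971 mol Cu): Br 1.000, Cu 1.000
Ratio ≈ 1:1, so the empirical formula is BrCu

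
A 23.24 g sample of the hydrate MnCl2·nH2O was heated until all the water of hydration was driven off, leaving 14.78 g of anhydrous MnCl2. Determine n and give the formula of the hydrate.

Mass of water lost = 23.24 − 14.78 = 8.46 g → 8.46 / 18.02 = 0.4695 mol H2O
Molar mass of MnCl2 = 125.84 g/mol → mol MnCl2 = 14.78 / 125.84 = 0.1175
n = 0.4695 / 0.1175 = 4.00 ≈ 4 → MnCl2·4H2O

MnCl2·4H2O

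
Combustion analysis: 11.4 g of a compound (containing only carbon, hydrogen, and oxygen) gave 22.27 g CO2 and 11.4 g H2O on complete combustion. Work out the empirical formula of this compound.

mol C = 22.27 / 44.01 = 0.5060; mass C = 0.5060 × 12.01 = 6.077 g
mol H = 2 × (11.4 / 18.02) = 1.265; mass H = 1.265 × 1.008 = 1.275 g
mass O = 11.4 − (7.353) = 4.047 g → mol O = 0.2530
Ratios (÷ 0.253): C 2.000, H 5.002, O 1.000
≈ 2:5:1 → C2H5O

C2H5O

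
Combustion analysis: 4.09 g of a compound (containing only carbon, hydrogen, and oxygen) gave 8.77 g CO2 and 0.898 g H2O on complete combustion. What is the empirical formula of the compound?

C2HO

mol C = 8.77 / 44.01 = 0.1993; mass C = 0.1993 × 12.01 = 2.393 g
mol H = 2 × (0.898 / 18.02) = 0.09967; mass H = 0.09967 × 1.008 = 0.1005 g
mass O = 4.09 − (2.494) = 1.596 g → mol O = 0.09977
Divide by the smallest (0.09967 mol H): C 1.999, H 1.000, O 1.001
→ C2HO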